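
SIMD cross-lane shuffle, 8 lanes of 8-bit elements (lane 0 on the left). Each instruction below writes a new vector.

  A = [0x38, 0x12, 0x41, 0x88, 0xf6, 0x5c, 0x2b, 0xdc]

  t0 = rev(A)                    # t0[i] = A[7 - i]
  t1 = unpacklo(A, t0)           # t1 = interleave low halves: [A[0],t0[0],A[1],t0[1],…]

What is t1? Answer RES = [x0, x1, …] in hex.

t0 = [0xdc, 0x2b, 0x5c, 0xf6, 0x88, 0x41, 0x12, 0x38]
t1 = [0x38, 0xdc, 0x12, 0x2b, 0x41, 0x5c, 0x88, 0xf6]

RES = [ 0x38  0xdc  0x12  0x2b  0x41  0x5c  0x88  0xf6 ]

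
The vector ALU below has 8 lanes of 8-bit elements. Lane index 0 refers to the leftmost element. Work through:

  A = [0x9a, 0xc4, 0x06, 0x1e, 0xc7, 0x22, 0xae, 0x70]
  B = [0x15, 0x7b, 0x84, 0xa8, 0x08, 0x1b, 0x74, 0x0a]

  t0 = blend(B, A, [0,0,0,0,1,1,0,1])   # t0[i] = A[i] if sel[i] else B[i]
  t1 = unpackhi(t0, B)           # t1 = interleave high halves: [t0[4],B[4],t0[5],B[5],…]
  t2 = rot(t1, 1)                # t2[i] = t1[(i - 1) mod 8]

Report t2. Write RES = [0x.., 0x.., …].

  t0: 15 7b 84 a8 c7 22 74 70
  t1: c7 08 22 1b 74 74 70 0a
  t2: 0a c7 08 22 1b 74 74 70

RES = [0x0a, 0xc7, 0x08, 0x22, 0x1b, 0x74, 0x74, 0x70]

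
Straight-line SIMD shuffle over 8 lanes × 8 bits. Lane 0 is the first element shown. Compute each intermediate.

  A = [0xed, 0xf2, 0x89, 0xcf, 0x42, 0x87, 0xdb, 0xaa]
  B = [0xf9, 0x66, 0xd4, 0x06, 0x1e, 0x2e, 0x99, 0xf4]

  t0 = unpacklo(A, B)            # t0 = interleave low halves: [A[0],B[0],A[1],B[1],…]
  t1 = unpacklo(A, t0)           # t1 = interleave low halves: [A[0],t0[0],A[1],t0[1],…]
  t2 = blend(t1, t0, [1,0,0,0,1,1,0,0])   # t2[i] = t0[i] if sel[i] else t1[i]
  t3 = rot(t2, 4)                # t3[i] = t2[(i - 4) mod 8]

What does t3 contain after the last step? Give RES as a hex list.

RES = [0x89, 0xd4, 0xcf, 0x66, 0xed, 0xed, 0xf2, 0xf9]

t0 = [0xed, 0xf9, 0xf2, 0x66, 0x89, 0xd4, 0xcf, 0x06]
t1 = [0xed, 0xed, 0xf2, 0xf9, 0x89, 0xf2, 0xcf, 0x66]
t2 = [0xed, 0xed, 0xf2, 0xf9, 0x89, 0xd4, 0xcf, 0x66]
t3 = [0x89, 0xd4, 0xcf, 0x66, 0xed, 0xed, 0xf2, 0xf9]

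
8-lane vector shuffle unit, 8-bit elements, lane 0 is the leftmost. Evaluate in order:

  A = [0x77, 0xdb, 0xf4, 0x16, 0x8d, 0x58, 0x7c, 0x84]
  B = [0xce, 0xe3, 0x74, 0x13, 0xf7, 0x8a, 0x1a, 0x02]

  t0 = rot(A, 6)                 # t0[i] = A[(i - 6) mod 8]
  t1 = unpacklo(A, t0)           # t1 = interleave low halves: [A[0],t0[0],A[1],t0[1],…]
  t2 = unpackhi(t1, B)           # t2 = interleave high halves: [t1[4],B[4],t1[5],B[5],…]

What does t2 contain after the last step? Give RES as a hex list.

  t0: f4 16 8d 58 7c 84 77 db
  t1: 77 f4 db 16 f4 8d 16 58
  t2: f4 f7 8d 8a 16 1a 58 02

RES = [ 0xf4  0xf7  0x8d  0x8a  0x16  0x1a  0x58  0x02 ]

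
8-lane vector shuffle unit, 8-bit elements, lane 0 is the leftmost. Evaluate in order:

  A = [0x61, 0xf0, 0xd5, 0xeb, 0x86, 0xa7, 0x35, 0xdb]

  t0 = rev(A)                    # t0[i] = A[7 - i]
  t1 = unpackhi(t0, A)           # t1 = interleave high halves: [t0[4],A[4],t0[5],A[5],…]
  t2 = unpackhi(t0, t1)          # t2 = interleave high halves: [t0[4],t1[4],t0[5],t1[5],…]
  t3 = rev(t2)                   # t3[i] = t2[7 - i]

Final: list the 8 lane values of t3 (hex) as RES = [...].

t0 = [0xdb, 0x35, 0xa7, 0x86, 0xeb, 0xd5, 0xf0, 0x61]
t1 = [0xeb, 0x86, 0xd5, 0xa7, 0xf0, 0x35, 0x61, 0xdb]
t2 = [0xeb, 0xf0, 0xd5, 0x35, 0xf0, 0x61, 0x61, 0xdb]
t3 = [0xdb, 0x61, 0x61, 0xf0, 0x35, 0xd5, 0xf0, 0xeb]

RES = [0xdb, 0x61, 0x61, 0xf0, 0x35, 0xd5, 0xf0, 0xeb]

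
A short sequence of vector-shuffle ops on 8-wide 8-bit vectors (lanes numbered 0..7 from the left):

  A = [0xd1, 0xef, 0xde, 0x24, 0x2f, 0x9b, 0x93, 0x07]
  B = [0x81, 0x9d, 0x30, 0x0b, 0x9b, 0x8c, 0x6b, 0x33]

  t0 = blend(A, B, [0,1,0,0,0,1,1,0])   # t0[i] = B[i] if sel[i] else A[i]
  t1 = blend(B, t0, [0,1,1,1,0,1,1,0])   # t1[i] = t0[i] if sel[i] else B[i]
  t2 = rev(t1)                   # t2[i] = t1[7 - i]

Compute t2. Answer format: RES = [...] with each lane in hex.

RES = [ 0x33  0x6b  0x8c  0x9b  0x24  0xde  0x9d  0x81 ]

t0 = [0xd1, 0x9d, 0xde, 0x24, 0x2f, 0x8c, 0x6b, 0x07]
t1 = [0x81, 0x9d, 0xde, 0x24, 0x9b, 0x8c, 0x6b, 0x33]
t2 = [0x33, 0x6b, 0x8c, 0x9b, 0x24, 0xde, 0x9d, 0x81]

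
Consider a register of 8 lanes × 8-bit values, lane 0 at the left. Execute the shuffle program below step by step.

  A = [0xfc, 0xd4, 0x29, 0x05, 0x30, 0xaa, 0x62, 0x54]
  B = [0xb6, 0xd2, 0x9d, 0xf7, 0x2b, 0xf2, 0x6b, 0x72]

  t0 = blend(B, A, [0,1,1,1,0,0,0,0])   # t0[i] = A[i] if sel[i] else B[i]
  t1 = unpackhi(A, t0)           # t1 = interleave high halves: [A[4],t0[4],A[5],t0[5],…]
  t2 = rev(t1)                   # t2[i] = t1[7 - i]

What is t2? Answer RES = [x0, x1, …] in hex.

RES = [0x72, 0x54, 0x6b, 0x62, 0xf2, 0xaa, 0x2b, 0x30]

→ t0 |b6|d4|29|05|2b|f2|6b|72|
→ t1 |30|2b|aa|f2|62|6b|54|72|
→ t2 |72|54|6b|62|f2|aa|2b|30|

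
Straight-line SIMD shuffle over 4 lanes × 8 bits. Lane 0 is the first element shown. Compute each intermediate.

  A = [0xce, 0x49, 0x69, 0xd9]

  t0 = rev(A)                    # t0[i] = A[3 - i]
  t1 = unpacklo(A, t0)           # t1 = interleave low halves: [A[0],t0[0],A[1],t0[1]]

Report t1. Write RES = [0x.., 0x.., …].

  t0: d9 69 49 ce
  t1: ce d9 49 69

RES = [0xce, 0xd9, 0x49, 0x69]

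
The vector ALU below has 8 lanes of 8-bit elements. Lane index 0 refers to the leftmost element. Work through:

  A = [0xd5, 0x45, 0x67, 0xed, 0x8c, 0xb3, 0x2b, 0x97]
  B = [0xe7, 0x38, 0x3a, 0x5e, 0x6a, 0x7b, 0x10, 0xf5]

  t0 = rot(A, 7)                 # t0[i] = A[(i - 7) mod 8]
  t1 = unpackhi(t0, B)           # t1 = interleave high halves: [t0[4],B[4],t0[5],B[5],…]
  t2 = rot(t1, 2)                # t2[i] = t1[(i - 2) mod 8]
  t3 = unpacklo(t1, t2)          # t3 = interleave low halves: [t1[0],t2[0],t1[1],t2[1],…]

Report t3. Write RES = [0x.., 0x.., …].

RES = [ 0xb3  0xd5  0x6a  0xf5  0x2b  0xb3  0x7b  0x6a ]

t0 = [0x45, 0x67, 0xed, 0x8c, 0xb3, 0x2b, 0x97, 0xd5]
t1 = [0xb3, 0x6a, 0x2b, 0x7b, 0x97, 0x10, 0xd5, 0xf5]
t2 = [0xd5, 0xf5, 0xb3, 0x6a, 0x2b, 0x7b, 0x97, 0x10]
t3 = [0xb3, 0xd5, 0x6a, 0xf5, 0x2b, 0xb3, 0x7b, 0x6a]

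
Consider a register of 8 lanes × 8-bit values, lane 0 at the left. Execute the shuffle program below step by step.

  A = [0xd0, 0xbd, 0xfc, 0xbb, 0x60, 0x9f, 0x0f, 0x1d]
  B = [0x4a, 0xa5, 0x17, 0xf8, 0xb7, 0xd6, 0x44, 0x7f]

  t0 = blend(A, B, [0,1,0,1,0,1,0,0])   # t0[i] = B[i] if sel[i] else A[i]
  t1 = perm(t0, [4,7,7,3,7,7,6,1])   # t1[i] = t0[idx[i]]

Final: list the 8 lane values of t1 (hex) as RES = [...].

  t0: d0 a5 fc f8 60 d6 0f 1d
  t1: 60 1d 1d f8 1d 1d 0f a5

RES = [ 0x60  0x1d  0x1d  0xf8  0x1d  0x1d  0x0f  0xa5 ]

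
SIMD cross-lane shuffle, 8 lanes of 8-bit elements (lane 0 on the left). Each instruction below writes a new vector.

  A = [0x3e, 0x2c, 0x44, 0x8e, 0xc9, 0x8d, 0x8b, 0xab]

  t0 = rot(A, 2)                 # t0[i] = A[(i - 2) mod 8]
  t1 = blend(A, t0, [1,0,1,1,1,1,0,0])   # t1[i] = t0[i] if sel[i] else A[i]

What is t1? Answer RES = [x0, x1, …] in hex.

RES = [0x8b, 0x2c, 0x3e, 0x2c, 0x44, 0x8e, 0x8b, 0xab]

  t0: 8b ab 3e 2c 44 8e c9 8d
  t1: 8b 2c 3e 2c 44 8e 8b ab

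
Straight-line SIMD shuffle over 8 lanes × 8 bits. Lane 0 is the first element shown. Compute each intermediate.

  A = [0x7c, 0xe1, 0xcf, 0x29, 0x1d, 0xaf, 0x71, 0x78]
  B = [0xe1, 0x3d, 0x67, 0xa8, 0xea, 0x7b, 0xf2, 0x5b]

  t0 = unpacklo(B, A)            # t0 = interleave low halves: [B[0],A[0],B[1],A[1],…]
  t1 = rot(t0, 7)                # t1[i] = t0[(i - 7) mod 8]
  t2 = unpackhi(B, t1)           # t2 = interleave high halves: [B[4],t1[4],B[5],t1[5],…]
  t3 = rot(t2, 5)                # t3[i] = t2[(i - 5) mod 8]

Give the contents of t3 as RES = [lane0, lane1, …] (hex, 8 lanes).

RES = [0xa8, 0xf2, 0x29, 0x5b, 0xe1, 0xea, 0xcf, 0x7b]

t0 = [0xe1, 0x7c, 0x3d, 0xe1, 0x67, 0xcf, 0xa8, 0x29]
t1 = [0x7c, 0x3d, 0xe1, 0x67, 0xcf, 0xa8, 0x29, 0xe1]
t2 = [0xea, 0xcf, 0x7b, 0xa8, 0xf2, 0x29, 0x5b, 0xe1]
t3 = [0xa8, 0xf2, 0x29, 0x5b, 0xe1, 0xea, 0xcf, 0x7b]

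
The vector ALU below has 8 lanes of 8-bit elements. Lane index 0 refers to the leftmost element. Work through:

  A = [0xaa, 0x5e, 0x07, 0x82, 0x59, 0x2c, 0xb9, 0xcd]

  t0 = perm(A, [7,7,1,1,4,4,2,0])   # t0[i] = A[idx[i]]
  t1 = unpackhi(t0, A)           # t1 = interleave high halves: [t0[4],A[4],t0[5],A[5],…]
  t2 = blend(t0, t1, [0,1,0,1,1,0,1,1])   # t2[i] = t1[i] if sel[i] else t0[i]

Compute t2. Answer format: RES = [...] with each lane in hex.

t0 = [0xcd, 0xcd, 0x5e, 0x5e, 0x59, 0x59, 0x07, 0xaa]
t1 = [0x59, 0x59, 0x59, 0x2c, 0x07, 0xb9, 0xaa, 0xcd]
t2 = [0xcd, 0x59, 0x5e, 0x2c, 0x07, 0x59, 0xaa, 0xcd]

RES = [0xcd, 0x59, 0x5e, 0x2c, 0x07, 0x59, 0xaa, 0xcd]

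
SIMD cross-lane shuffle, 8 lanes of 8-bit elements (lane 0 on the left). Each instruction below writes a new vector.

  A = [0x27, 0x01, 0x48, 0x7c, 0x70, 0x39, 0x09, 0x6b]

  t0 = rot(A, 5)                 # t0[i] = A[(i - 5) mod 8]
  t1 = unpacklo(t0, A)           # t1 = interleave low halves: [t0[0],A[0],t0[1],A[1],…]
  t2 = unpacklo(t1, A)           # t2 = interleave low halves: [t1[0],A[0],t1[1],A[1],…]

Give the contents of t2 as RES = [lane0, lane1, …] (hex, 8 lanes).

  t0: 7c 70 39 09 6b 27 01 48
  t1: 7c 27 70 01 39 48 09 7c
  t2: 7c 27 27 01 70 48 01 7c

RES = [0x7c, 0x27, 0x27, 0x01, 0x70, 0x48, 0x01, 0x7c]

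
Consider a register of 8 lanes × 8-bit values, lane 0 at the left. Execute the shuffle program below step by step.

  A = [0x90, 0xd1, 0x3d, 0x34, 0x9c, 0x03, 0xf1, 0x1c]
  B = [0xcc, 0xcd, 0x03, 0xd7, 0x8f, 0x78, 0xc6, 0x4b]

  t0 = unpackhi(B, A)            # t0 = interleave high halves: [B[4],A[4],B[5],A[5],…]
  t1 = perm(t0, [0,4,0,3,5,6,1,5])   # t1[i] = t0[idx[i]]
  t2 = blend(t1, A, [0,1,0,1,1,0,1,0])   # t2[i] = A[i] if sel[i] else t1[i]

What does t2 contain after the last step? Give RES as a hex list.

RES = [0x8f, 0xd1, 0x8f, 0x34, 0x9c, 0x4b, 0xf1, 0xf1]

  t0: 8f 9c 78 03 c6 f1 4b 1c
  t1: 8f c6 8f 03 f1 4b 9c f1
  t2: 8f d1 8f 34 9c 4b f1 f1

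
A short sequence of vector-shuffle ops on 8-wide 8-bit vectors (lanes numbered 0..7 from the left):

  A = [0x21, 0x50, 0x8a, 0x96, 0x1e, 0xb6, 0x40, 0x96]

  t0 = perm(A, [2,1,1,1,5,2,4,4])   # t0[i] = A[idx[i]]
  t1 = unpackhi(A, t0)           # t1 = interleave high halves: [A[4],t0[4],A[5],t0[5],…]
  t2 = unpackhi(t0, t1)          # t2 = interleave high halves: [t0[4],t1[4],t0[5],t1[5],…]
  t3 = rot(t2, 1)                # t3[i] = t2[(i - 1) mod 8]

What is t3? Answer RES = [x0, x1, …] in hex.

RES = [ 0x1e  0xb6  0x40  0x8a  0x1e  0x1e  0x96  0x1e ]

→ t0 |8a|50|50|50|b6|8a|1e|1e|
→ t1 |1e|b6|b6|8a|40|1e|96|1e|
→ t2 |b6|40|8a|1e|1e|96|1e|1e|
→ t3 |1e|b6|40|8a|1e|1e|96|1e|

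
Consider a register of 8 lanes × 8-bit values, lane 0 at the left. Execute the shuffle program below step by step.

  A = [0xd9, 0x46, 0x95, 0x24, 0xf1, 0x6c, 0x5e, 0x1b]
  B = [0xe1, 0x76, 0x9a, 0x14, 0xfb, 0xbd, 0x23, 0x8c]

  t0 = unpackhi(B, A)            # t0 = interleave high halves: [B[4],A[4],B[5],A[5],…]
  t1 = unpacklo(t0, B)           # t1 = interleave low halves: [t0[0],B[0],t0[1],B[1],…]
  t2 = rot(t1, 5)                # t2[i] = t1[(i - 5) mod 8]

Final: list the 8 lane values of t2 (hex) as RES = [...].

→ t0 |fb|f1|bd|6c|23|5e|8c|1b|
→ t1 |fb|e1|f1|76|bd|9a|6c|14|
→ t2 |76|bd|9a|6c|14|fb|e1|f1|

RES = [ 0x76  0xbd  0x9a  0x6c  0x14  0xfb  0xe1  0xf1 ]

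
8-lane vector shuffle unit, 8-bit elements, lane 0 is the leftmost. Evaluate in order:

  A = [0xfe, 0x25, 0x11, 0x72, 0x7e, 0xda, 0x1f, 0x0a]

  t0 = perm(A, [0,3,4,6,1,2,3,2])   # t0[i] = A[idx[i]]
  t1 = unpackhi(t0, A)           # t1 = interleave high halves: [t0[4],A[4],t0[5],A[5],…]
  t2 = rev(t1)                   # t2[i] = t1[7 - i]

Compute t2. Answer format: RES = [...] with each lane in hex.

→ t0 |fe|72|7e|1f|25|11|72|11|
→ t1 |25|7e|11|da|72|1f|11|0a|
→ t2 |0a|11|1f|72|da|11|7e|25|

RES = [0x0a, 0x11, 0x1f, 0x72, 0xda, 0x11, 0x7e, 0x25]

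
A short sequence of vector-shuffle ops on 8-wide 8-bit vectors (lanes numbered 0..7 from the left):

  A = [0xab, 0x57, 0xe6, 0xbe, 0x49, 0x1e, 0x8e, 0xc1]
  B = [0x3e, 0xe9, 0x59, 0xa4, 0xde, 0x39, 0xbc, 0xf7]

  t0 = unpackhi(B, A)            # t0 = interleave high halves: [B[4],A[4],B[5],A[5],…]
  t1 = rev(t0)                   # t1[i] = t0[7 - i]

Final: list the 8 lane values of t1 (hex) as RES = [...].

RES = [ 0xc1  0xf7  0x8e  0xbc  0x1e  0x39  0x49  0xde ]

→ t0 |de|49|39|1e|bc|8e|f7|c1|
→ t1 |c1|f7|8e|bc|1e|39|49|de|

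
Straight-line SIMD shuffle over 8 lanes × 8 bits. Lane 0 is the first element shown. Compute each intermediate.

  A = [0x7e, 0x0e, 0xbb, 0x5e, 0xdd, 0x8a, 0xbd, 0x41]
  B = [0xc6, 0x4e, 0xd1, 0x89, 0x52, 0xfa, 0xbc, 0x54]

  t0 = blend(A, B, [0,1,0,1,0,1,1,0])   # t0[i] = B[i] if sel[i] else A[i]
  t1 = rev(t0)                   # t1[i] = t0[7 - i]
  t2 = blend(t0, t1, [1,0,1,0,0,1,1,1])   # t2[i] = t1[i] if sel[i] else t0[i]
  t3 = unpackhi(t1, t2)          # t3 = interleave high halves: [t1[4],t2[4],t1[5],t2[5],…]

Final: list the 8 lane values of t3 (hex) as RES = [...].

RES = [ 0x89  0xdd  0xbb  0xbb  0x4e  0x4e  0x7e  0x7e ]

  t0: 7e 4e bb 89 dd fa bc 41
  t1: 41 bc fa dd 89 bb 4e 7e
  t2: 41 4e fa 89 dd bb 4e 7e
  t3: 89 dd bb bb 4e 4e 7e 7e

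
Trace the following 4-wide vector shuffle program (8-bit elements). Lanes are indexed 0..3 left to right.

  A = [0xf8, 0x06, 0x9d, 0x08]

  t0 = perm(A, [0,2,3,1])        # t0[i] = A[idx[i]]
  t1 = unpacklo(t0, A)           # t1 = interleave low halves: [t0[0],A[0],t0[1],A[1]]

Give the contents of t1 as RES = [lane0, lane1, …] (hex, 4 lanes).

RES = [0xf8, 0xf8, 0x9d, 0x06]

→ t0 |f8|9d|08|06|
→ t1 |f8|f8|9d|06|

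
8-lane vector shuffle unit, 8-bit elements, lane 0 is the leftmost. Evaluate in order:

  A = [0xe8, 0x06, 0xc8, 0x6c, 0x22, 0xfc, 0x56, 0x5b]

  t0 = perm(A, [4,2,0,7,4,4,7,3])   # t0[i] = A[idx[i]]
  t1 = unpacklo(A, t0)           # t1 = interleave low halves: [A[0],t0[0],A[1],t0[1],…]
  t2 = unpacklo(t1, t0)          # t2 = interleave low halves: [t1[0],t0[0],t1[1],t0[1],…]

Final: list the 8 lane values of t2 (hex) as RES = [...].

RES = [ 0xe8  0x22  0x22  0xc8  0x06  0xe8  0xc8  0x5b ]

  t0: 22 c8 e8 5b 22 22 5b 6c
  t1: e8 22 06 c8 c8 e8 6c 5b
  t2: e8 22 22 c8 06 e8 c8 5b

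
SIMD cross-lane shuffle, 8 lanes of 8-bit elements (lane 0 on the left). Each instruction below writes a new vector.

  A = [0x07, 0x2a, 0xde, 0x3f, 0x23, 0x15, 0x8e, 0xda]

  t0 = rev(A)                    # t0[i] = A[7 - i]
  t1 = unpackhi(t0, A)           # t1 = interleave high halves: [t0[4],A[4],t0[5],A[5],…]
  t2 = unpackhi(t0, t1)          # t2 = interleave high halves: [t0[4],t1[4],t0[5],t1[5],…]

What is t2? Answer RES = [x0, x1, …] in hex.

  t0: da 8e 15 23 3f de 2a 07
  t1: 3f 23 de 15 2a 8e 07 da
  t2: 3f 2a de 8e 2a 07 07 da

RES = [ 0x3f  0x2a  0xde  0x8e  0x2a  0x07  0x07  0xda ]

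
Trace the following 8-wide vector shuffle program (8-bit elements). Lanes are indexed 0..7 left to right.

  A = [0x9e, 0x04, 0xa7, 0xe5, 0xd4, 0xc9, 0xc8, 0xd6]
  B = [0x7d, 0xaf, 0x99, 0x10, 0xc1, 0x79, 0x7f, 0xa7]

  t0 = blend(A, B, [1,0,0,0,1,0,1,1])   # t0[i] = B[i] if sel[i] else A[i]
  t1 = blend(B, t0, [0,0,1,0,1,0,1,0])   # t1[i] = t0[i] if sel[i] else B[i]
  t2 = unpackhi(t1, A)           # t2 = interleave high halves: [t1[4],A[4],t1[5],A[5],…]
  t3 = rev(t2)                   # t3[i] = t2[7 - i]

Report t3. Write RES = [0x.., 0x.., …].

→ t0 |7d|04|a7|e5|c1|c9|7f|a7|
→ t1 |7d|af|a7|10|c1|79|7f|a7|
→ t2 |c1|d4|79|c9|7f|c8|a7|d6|
→ t3 |d6|a7|c8|7f|c9|79|d4|c1|

RES = [0xd6, 0xa7, 0xc8, 0x7f, 0xc9, 0x79, 0xd4, 0xc1]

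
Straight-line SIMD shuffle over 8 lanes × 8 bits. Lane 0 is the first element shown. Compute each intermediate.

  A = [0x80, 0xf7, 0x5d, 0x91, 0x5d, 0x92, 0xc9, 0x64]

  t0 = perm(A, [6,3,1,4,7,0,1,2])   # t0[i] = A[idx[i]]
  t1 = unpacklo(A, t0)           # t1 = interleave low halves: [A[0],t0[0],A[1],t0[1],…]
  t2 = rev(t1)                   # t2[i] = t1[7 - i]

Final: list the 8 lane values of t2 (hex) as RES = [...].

  t0: c9 91 f7 5d 64 80 f7 5d
  t1: 80 c9 f7 91 5d f7 91 5d
  t2: 5d 91 f7 5d 91 f7 c9 80

RES = [0x5d, 0x91, 0xf7, 0x5d, 0x91, 0xf7, 0xc9, 0x80]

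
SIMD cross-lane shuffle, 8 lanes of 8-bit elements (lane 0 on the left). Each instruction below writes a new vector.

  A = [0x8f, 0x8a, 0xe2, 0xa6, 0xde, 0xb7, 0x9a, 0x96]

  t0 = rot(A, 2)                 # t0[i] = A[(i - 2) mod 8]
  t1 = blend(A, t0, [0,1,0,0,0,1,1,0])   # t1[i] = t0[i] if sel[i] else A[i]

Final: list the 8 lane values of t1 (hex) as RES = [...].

→ t0 |9a|96|8f|8a|e2|a6|de|b7|
→ t1 |8f|96|e2|a6|de|a6|de|96|

RES = [0x8f, 0x96, 0xe2, 0xa6, 0xde, 0xa6, 0xde, 0x96]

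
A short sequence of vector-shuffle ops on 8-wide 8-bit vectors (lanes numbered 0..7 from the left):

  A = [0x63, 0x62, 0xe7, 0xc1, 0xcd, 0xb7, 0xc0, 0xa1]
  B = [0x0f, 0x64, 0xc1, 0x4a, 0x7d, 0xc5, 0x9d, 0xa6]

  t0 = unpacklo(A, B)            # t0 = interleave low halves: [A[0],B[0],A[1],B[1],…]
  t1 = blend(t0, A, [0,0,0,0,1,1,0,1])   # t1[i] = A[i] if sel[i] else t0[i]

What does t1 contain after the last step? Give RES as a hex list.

t0 = [0x63, 0x0f, 0x62, 0x64, 0xe7, 0xc1, 0xc1, 0x4a]
t1 = [0x63, 0x0f, 0x62, 0x64, 0xcd, 0xb7, 0xc1, 0xa1]

RES = [0x63, 0x0f, 0x62, 0x64, 0xcd, 0xb7, 0xc1, 0xa1]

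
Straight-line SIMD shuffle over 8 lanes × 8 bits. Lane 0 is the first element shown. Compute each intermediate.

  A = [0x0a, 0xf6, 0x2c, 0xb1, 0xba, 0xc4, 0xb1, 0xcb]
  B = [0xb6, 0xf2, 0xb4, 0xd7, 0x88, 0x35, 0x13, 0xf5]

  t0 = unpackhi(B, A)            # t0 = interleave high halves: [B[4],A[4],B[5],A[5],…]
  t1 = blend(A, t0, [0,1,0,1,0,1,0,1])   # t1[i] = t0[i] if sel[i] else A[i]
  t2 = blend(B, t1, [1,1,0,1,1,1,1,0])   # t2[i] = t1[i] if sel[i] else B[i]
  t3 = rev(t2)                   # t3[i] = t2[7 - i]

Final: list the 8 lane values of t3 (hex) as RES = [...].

t0 = [0x88, 0xba, 0x35, 0xc4, 0x13, 0xb1, 0xf5, 0xcb]
t1 = [0x0a, 0xba, 0x2c, 0xc4, 0xba, 0xb1, 0xb1, 0xcb]
t2 = [0x0a, 0xba, 0xb4, 0xc4, 0xba, 0xb1, 0xb1, 0xf5]
t3 = [0xf5, 0xb1, 0xb1, 0xba, 0xc4, 0xb4, 0xba, 0x0a]

RES = [ 0xf5  0xb1  0xb1  0xba  0xc4  0xb4  0xba  0x0a ]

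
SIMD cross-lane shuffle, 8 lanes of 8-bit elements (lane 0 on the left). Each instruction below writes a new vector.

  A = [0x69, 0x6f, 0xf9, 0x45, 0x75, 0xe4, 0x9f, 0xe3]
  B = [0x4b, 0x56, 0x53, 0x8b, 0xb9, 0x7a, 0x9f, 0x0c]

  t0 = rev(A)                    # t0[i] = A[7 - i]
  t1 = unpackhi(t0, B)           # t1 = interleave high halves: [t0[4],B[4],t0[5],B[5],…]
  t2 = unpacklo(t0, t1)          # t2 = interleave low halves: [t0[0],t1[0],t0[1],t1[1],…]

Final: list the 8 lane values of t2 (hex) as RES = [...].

t0 = [0xe3, 0x9f, 0xe4, 0x75, 0x45, 0xf9, 0x6f, 0x69]
t1 = [0x45, 0xb9, 0xf9, 0x7a, 0x6f, 0x9f, 0x69, 0x0c]
t2 = [0xe3, 0x45, 0x9f, 0xb9, 0xe4, 0xf9, 0x75, 0x7a]

RES = [ 0xe3  0x45  0x9f  0xb9  0xe4  0xf9  0x75  0x7a ]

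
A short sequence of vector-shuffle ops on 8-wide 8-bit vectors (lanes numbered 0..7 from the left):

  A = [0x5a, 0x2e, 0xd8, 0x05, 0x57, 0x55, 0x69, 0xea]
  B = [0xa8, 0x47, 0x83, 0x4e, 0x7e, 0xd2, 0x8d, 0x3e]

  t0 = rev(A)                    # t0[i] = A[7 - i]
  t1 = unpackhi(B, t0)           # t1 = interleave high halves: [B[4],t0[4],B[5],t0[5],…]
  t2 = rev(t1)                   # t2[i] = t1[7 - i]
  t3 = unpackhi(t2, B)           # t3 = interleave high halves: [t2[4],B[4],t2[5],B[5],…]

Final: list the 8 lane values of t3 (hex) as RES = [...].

RES = [ 0xd8  0x7e  0xd2  0xd2  0x05  0x8d  0x7e  0x3e ]

  t0: ea 69 55 57 05 d8 2e 5a
  t1: 7e 05 d2 d8 8d 2e 3e 5a
  t2: 5a 3e 2e 8d d8 d2 05 7e
  t3: d8 7e d2 d2 05 8d 7e 3e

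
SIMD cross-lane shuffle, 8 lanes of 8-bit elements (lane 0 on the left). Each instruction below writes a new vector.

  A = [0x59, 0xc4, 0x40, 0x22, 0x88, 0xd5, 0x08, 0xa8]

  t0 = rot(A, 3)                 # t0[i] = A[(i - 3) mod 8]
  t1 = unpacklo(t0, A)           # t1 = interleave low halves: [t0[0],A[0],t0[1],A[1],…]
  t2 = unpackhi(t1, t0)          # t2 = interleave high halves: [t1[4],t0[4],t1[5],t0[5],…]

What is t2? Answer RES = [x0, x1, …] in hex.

t0 = [0xd5, 0x08, 0xa8, 0x59, 0xc4, 0x40, 0x22, 0x88]
t1 = [0xd5, 0x59, 0x08, 0xc4, 0xa8, 0x40, 0x59, 0x22]
t2 = [0xa8, 0xc4, 0x40, 0x40, 0x59, 0x22, 0x22, 0x88]

RES = [0xa8, 0xc4, 0x40, 0x40, 0x59, 0x22, 0x22, 0x88]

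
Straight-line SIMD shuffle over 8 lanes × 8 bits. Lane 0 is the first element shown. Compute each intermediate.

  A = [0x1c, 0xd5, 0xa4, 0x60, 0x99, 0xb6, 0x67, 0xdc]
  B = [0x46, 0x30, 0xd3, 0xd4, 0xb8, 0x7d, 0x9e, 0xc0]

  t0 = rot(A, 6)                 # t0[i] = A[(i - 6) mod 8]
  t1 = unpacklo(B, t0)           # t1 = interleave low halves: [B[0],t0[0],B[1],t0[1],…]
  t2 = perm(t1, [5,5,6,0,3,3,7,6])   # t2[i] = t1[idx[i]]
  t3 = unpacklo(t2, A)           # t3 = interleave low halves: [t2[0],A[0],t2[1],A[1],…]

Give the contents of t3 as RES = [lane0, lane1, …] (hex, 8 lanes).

t0 = [0xa4, 0x60, 0x99, 0xb6, 0x67, 0xdc, 0x1c, 0xd5]
t1 = [0x46, 0xa4, 0x30, 0x60, 0xd3, 0x99, 0xd4, 0xb6]
t2 = [0x99, 0x99, 0xd4, 0x46, 0x60, 0x60, 0xb6, 0xd4]
t3 = [0x99, 0x1c, 0x99, 0xd5, 0xd4, 0xa4, 0x46, 0x60]

RES = [0x99, 0x1c, 0x99, 0xd5, 0xd4, 0xa4, 0x46, 0x60]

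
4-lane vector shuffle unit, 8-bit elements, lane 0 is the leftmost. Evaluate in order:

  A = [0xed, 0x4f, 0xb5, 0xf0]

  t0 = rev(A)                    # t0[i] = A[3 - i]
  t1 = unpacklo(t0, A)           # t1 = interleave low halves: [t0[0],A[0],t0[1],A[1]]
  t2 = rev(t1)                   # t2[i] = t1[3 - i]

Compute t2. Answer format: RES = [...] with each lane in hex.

  t0: f0 b5 4f ed
  t1: f0 ed b5 4f
  t2: 4f b5 ed f0

RES = [0x4f, 0xb5, 0xed, 0xf0]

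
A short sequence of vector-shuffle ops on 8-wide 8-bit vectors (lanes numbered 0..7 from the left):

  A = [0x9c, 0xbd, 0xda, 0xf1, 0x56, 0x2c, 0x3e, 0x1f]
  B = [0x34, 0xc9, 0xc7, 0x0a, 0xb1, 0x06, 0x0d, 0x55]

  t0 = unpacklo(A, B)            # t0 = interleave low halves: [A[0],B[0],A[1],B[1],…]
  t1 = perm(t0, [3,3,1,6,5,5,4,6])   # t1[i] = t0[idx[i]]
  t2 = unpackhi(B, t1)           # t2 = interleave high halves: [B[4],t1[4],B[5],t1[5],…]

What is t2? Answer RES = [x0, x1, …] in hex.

RES = [ 0xb1  0xc7  0x06  0xc7  0x0d  0xda  0x55  0xf1 ]

  t0: 9c 34 bd c9 da c7 f1 0a
  t1: c9 c9 34 f1 c7 c7 da f1
  t2: b1 c7 06 c7 0d da 55 f1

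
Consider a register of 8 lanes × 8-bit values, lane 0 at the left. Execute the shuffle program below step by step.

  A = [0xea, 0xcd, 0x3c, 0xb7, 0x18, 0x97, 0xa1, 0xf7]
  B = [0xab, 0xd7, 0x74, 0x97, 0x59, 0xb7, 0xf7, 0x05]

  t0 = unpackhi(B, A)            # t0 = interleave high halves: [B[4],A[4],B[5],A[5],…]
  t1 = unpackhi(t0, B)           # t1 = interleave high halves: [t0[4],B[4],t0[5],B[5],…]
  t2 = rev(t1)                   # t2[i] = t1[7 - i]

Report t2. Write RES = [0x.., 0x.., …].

RES = [0x05, 0xf7, 0xf7, 0x05, 0xb7, 0xa1, 0x59, 0xf7]

t0 = [0x59, 0x18, 0xb7, 0x97, 0xf7, 0xa1, 0x05, 0xf7]
t1 = [0xf7, 0x59, 0xa1, 0xb7, 0x05, 0xf7, 0xf7, 0x05]
t2 = [0x05, 0xf7, 0xf7, 0x05, 0xb7, 0xa1, 0x59, 0xf7]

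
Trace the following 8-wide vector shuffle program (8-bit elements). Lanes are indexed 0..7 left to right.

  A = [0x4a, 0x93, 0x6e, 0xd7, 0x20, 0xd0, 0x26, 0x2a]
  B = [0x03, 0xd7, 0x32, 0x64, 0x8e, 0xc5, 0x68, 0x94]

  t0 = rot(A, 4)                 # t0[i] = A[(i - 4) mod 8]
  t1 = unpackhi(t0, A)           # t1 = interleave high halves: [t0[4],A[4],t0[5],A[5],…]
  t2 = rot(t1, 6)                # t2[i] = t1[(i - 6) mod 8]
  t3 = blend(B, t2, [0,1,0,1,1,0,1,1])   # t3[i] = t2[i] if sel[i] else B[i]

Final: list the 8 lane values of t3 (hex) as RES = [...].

→ t0 |20|d0|26|2a|4a|93|6e|d7|
→ t1 |4a|20|93|d0|6e|26|d7|2a|
→ t2 |93|d0|6e|26|d7|2a|4a|20|
→ t3 |03|d0|32|26|d7|c5|4a|20|

RES = [0x03, 0xd0, 0x32, 0x26, 0xd7, 0xc5, 0x4a, 0x20]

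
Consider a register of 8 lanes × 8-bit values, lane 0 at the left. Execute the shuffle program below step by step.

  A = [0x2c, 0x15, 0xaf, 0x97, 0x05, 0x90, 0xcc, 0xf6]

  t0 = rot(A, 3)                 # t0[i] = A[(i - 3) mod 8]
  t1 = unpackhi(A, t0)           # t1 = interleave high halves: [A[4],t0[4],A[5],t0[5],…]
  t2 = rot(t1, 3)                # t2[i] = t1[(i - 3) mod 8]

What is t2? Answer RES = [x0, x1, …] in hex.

RES = [0x97, 0xf6, 0x05, 0x05, 0x15, 0x90, 0xaf, 0xcc]

→ t0 |90|cc|f6|2c|15|af|97|05|
→ t1 |05|15|90|af|cc|97|f6|05|
→ t2 |97|f6|05|05|15|90|af|cc|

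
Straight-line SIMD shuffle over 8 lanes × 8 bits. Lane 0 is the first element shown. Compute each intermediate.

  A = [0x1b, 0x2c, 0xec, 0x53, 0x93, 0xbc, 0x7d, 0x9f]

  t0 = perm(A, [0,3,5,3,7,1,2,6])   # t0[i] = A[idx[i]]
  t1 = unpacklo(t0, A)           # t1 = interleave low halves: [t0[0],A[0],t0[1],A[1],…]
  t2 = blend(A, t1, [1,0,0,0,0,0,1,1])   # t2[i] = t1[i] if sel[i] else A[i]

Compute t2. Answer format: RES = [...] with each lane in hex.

  t0: 1b 53 bc 53 9f 2c ec 7d
  t1: 1b 1b 53 2c bc ec 53 53
  t2: 1b 2c ec 53 93 bc 53 53

RES = [0x1b, 0x2c, 0xec, 0x53, 0x93, 0xbc, 0x53, 0x53]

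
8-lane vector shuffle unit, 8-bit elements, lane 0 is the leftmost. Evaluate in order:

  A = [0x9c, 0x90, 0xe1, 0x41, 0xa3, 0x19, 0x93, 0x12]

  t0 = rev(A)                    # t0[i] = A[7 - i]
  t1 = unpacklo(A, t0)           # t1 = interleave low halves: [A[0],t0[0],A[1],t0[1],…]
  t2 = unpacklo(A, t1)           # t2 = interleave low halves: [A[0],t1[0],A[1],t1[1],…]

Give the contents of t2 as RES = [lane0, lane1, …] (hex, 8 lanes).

  t0: 12 93 19 a3 41 e1 90 9c
  t1: 9c 12 90 93 e1 19 41 a3
  t2: 9c 9c 90 12 e1 90 41 93

RES = [ 0x9c  0x9c  0x90  0x12  0xe1  0x90  0x41  0x93 ]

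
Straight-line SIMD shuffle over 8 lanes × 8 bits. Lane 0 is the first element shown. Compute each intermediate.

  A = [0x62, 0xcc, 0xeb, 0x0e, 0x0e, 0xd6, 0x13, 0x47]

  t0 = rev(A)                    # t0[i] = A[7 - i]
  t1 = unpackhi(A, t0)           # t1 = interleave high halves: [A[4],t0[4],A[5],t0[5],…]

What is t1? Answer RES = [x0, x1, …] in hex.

→ t0 |47|13|d6|0e|0e|eb|cc|62|
→ t1 |0e|0e|d6|eb|13|cc|47|62|

RES = [0x0e, 0x0e, 0xd6, 0xeb, 0x13, 0xcc, 0x47, 0x62]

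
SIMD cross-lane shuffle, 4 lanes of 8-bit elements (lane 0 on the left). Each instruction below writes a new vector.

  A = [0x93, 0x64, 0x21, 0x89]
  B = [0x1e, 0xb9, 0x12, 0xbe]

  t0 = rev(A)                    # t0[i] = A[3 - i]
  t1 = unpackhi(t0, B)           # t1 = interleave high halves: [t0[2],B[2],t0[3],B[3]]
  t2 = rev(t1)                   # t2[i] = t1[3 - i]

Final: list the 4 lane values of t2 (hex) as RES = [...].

t0 = [0x89, 0x21, 0x64, 0x93]
t1 = [0x64, 0x12, 0x93, 0xbe]
t2 = [0xbe, 0x93, 0x12, 0x64]

RES = [0xbe, 0x93, 0x12, 0x64]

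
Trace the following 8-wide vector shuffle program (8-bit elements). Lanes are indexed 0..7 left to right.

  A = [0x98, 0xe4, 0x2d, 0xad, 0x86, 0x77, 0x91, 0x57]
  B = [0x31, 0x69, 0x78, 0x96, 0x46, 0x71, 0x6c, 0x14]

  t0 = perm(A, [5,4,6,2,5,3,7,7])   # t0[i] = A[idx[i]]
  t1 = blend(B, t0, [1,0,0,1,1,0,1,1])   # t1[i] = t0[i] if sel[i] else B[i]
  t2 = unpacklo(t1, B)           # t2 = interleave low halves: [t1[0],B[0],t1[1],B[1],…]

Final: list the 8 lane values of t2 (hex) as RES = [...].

  t0: 77 86 91 2d 77 ad 57 57
  t1: 77 69 78 2d 77 71 57 57
  t2: 77 31 69 69 78 78 2d 96

RES = [ 0x77  0x31  0x69  0x69  0x78  0x78  0x2d  0x96 ]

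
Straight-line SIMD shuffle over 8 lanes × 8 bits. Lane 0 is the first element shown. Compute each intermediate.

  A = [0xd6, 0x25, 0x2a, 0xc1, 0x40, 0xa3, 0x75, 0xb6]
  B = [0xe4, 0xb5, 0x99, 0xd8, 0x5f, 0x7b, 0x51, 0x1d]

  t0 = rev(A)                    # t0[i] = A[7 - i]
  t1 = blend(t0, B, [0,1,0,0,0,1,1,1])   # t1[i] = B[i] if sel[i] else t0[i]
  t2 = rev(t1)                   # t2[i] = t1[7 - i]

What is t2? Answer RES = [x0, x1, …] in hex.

t0 = [0xb6, 0x75, 0xa3, 0x40, 0xc1, 0x2a, 0x25, 0xd6]
t1 = [0xb6, 0xb5, 0xa3, 0x40, 0xc1, 0x7b, 0x51, 0x1d]
t2 = [0x1d, 0x51, 0x7b, 0xc1, 0x40, 0xa3, 0xb5, 0xb6]

RES = [ 0x1d  0x51  0x7b  0xc1  0x40  0xa3  0xb5  0xb6 ]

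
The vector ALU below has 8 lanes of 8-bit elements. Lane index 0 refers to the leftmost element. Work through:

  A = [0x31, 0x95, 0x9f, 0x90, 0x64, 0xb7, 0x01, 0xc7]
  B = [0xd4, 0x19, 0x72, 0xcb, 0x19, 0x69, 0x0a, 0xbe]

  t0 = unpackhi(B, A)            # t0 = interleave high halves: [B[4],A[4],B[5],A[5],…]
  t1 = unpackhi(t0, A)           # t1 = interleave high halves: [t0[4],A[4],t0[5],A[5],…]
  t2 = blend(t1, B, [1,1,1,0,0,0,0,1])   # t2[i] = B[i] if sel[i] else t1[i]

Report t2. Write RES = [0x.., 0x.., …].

  t0: 19 64 69 b7 0a 01 be c7
  t1: 0a 64 01 b7 be 01 c7 c7
  t2: d4 19 72 b7 be 01 c7 be

RES = [0xd4, 0x19, 0x72, 0xb7, 0xbe, 0x01, 0xc7, 0xbe]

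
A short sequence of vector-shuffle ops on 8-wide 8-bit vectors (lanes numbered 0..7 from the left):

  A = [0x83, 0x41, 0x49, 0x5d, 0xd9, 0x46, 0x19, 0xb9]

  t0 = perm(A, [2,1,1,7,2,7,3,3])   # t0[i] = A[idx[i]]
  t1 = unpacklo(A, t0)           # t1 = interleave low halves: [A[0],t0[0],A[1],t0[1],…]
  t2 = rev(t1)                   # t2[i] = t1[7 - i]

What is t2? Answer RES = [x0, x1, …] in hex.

RES = [0xb9, 0x5d, 0x41, 0x49, 0x41, 0x41, 0x49, 0x83]

  t0: 49 41 41 b9 49 b9 5d 5d
  t1: 83 49 41 41 49 41 5d b9
  t2: b9 5d 41 49 41 41 49 83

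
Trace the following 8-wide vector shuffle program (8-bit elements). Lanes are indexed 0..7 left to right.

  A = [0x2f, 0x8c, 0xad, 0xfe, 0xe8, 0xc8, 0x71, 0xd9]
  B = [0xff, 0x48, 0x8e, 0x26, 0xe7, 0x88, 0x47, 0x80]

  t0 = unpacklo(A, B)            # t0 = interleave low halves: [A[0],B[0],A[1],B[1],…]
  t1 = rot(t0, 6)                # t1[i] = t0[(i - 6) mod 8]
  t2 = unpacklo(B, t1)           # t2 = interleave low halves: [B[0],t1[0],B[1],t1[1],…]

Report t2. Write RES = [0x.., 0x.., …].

t0 = [0x2f, 0xff, 0x8c, 0x48, 0xad, 0x8e, 0xfe, 0x26]
t1 = [0x8c, 0x48, 0xad, 0x8e, 0xfe, 0x26, 0x2f, 0xff]
t2 = [0xff, 0x8c, 0x48, 0x48, 0x8e, 0xad, 0x26, 0x8e]

RES = [ 0xff  0x8c  0x48  0x48  0x8e  0xad  0x26  0x8e ]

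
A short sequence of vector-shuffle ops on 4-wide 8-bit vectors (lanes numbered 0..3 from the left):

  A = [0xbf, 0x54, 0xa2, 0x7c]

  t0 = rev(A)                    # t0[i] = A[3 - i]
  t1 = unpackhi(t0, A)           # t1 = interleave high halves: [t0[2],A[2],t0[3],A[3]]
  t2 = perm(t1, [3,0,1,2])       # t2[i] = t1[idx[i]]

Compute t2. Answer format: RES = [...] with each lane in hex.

  t0: 7c a2 54 bf
  t1: 54 a2 bf 7c
  t2: 7c 54 a2 bf

RES = [ 0x7c  0x54  0xa2  0xbf ]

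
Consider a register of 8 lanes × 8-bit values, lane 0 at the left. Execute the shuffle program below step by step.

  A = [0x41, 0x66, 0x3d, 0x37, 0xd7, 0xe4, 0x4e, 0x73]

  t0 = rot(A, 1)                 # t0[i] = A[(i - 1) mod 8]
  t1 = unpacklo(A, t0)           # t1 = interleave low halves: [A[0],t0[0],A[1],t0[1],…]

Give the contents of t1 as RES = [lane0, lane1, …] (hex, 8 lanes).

RES = [ 0x41  0x73  0x66  0x41  0x3d  0x66  0x37  0x3d ]

→ t0 |73|41|66|3d|37|d7|e4|4e|
→ t1 |41|73|66|41|3d|66|37|3d|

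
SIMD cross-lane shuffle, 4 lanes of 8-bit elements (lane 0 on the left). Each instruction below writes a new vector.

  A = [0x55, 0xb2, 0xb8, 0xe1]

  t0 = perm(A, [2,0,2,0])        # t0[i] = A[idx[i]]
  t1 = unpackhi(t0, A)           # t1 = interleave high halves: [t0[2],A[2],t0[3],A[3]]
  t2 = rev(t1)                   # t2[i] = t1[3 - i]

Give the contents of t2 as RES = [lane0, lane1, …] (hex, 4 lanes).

RES = [0xe1, 0x55, 0xb8, 0xb8]

t0 = [0xb8, 0x55, 0xb8, 0x55]
t1 = [0xb8, 0xb8, 0x55, 0xe1]
t2 = [0xe1, 0x55, 0xb8, 0xb8]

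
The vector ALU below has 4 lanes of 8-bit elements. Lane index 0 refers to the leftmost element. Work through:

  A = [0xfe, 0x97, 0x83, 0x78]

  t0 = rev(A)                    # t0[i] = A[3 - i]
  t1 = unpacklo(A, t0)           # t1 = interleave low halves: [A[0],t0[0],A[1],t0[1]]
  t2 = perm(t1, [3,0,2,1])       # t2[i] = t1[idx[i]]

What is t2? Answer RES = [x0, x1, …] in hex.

  t0: 78 83 97 fe
  t1: fe 78 97 83
  t2: 83 fe 97 78

RES = [ 0x83  0xfe  0x97  0x78 ]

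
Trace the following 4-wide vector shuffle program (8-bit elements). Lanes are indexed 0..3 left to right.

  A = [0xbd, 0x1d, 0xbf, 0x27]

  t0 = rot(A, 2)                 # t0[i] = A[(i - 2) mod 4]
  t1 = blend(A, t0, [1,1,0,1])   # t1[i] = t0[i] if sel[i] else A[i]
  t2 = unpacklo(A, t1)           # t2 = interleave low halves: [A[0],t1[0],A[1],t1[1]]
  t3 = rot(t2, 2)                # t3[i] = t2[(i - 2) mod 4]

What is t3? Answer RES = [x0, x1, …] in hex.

RES = [0x1d, 0x27, 0xbd, 0xbf]

t0 = [0xbf, 0x27, 0xbd, 0x1d]
t1 = [0xbf, 0x27, 0xbf, 0x1d]
t2 = [0xbd, 0xbf, 0x1d, 0x27]
t3 = [0x1d, 0x27, 0xbd, 0xbf]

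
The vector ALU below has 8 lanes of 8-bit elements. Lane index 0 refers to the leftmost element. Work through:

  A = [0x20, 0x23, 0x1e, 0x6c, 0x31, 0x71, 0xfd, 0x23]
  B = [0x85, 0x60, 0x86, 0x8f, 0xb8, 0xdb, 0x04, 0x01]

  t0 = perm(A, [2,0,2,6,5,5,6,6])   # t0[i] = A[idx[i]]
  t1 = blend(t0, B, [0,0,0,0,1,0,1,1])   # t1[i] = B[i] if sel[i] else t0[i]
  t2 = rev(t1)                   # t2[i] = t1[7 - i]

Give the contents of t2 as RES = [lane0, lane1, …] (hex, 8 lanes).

  t0: 1e 20 1e fd 71 71 fd fd
  t1: 1e 20 1e fd b8 71 04 01
  t2: 01 04 71 b8 fd 1e 20 1e

RES = [ 0x01  0x04  0x71  0xb8  0xfd  0x1e  0x20  0x1e ]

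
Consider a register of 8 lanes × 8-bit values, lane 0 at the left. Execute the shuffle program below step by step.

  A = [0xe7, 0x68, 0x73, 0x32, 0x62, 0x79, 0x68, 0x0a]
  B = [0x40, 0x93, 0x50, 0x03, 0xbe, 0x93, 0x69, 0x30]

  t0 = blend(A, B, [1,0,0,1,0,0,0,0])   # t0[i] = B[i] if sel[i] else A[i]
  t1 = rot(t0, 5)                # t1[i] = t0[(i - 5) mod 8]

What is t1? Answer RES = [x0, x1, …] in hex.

RES = [0x03, 0x62, 0x79, 0x68, 0x0a, 0x40, 0x68, 0x73]

→ t0 |40|68|73|03|62|79|68|0a|
→ t1 |03|62|79|68|0a|40|68|73|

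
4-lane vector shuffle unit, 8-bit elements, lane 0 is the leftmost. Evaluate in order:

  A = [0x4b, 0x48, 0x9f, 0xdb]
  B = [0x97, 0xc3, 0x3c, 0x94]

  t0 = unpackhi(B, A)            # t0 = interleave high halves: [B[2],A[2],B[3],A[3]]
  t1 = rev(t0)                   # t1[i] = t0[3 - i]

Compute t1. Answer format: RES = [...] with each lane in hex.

→ t0 |3c|9f|94|db|
→ t1 |db|94|9f|3c|

RES = [ 0xdb  0x94  0x9f  0x3c ]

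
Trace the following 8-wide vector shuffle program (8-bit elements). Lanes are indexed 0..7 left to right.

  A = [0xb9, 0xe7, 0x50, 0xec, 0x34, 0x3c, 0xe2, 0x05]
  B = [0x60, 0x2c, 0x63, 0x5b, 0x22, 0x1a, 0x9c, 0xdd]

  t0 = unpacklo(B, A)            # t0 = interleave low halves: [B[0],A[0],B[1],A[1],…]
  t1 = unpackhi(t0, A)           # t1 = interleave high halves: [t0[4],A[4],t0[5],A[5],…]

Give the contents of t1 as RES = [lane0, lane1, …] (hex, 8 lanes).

RES = [ 0x63  0x34  0x50  0x3c  0x5b  0xe2  0xec  0x05 ]

t0 = [0x60, 0xb9, 0x2c, 0xe7, 0x63, 0x50, 0x5b, 0xec]
t1 = [0x63, 0x34, 0x50, 0x3c, 0x5b, 0xe2, 0xec, 0x05]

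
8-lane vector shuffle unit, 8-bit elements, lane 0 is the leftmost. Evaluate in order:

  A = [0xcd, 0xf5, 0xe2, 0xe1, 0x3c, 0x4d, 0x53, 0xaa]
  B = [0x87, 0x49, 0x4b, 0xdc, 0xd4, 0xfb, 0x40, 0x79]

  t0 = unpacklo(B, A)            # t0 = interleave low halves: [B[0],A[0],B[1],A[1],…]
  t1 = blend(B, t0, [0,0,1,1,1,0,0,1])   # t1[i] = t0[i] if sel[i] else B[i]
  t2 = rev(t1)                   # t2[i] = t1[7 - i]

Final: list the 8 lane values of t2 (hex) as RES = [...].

RES = [0xe1, 0x40, 0xfb, 0x4b, 0xf5, 0x49, 0x49, 0x87]

t0 = [0x87, 0xcd, 0x49, 0xf5, 0x4b, 0xe2, 0xdc, 0xe1]
t1 = [0x87, 0x49, 0x49, 0xf5, 0x4b, 0xfb, 0x40, 0xe1]
t2 = [0xe1, 0x40, 0xfb, 0x4b, 0xf5, 0x49, 0x49, 0x87]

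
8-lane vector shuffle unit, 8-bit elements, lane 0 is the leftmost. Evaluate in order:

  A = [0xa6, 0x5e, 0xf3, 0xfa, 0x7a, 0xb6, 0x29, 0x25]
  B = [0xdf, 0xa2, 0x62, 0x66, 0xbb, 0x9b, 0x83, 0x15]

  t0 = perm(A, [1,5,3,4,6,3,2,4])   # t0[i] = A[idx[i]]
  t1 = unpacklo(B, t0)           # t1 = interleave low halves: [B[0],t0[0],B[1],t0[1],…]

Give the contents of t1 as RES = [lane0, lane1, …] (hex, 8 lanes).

RES = [0xdf, 0x5e, 0xa2, 0xb6, 0x62, 0xfa, 0x66, 0x7a]

→ t0 |5e|b6|fa|7a|29|fa|f3|7a|
→ t1 |df|5e|a2|b6|62|fa|66|7a|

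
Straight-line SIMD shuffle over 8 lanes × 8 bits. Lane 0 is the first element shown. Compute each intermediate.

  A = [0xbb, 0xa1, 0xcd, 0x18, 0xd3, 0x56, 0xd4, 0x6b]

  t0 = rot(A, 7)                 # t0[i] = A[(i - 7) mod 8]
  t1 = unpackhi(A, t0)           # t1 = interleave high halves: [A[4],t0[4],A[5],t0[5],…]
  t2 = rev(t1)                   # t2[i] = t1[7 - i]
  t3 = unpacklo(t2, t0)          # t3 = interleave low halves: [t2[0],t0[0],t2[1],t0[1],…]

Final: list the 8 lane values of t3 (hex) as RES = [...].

  t0: a1 cd 18 d3 56 d4 6b bb
  t1: d3 56 56 d4 d4 6b 6b bb
  t2: bb 6b 6b d4 d4 56 56 d3
  t3: bb a1 6b cd 6b 18 d4 d3

RES = [ 0xbb  0xa1  0x6b  0xcd  0x6b  0x18  0xd4  0xd3 ]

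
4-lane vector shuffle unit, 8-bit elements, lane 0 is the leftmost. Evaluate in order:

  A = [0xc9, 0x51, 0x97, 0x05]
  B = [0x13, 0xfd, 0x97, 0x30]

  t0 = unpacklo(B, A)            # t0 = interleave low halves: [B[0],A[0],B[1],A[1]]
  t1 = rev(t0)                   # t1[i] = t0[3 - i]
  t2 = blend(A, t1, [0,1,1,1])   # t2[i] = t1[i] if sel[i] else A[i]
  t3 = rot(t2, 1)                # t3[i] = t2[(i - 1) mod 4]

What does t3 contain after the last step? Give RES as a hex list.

RES = [0x13, 0xc9, 0xfd, 0xc9]

t0 = [0x13, 0xc9, 0xfd, 0x51]
t1 = [0x51, 0xfd, 0xc9, 0x13]
t2 = [0xc9, 0xfd, 0xc9, 0x13]
t3 = [0x13, 0xc9, 0xfd, 0xc9]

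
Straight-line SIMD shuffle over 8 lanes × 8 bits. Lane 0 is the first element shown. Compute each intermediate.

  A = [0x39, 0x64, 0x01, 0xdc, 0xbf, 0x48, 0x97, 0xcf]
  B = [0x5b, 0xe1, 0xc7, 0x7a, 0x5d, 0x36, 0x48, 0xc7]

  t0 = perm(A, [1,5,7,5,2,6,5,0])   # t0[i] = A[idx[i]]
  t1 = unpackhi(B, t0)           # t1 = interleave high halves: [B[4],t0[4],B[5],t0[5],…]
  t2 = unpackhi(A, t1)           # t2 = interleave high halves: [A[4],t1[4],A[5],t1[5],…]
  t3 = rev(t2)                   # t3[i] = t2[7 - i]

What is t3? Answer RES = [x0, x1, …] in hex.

RES = [ 0x39  0xcf  0xc7  0x97  0x48  0x48  0x48  0xbf ]

t0 = [0x64, 0x48, 0xcf, 0x48, 0x01, 0x97, 0x48, 0x39]
t1 = [0x5d, 0x01, 0x36, 0x97, 0x48, 0x48, 0xc7, 0x39]
t2 = [0xbf, 0x48, 0x48, 0x48, 0x97, 0xc7, 0xcf, 0x39]
t3 = [0x39, 0xcf, 0xc7, 0x97, 0x48, 0x48, 0x48, 0xbf]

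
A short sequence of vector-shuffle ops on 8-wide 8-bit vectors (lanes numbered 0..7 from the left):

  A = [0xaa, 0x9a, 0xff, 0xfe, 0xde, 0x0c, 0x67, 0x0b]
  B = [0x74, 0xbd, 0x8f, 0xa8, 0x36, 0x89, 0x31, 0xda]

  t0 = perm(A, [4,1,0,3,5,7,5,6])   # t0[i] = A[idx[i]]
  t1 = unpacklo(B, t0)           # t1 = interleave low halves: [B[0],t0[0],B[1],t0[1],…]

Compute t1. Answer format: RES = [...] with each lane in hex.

RES = [ 0x74  0xde  0xbd  0x9a  0x8f  0xaa  0xa8  0xfe ]

  t0: de 9a aa fe 0c 0b 0c 67
  t1: 74 de bd 9a 8f aa a8 fe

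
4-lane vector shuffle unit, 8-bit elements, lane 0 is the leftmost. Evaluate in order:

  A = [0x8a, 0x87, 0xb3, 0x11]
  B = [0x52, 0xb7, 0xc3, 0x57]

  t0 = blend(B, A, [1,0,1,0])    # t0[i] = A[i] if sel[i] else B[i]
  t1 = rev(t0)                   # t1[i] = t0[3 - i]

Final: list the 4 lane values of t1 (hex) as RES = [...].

  t0: 8a b7 b3 57
  t1: 57 b3 b7 8a

RES = [ 0x57  0xb3  0xb7  0x8a ]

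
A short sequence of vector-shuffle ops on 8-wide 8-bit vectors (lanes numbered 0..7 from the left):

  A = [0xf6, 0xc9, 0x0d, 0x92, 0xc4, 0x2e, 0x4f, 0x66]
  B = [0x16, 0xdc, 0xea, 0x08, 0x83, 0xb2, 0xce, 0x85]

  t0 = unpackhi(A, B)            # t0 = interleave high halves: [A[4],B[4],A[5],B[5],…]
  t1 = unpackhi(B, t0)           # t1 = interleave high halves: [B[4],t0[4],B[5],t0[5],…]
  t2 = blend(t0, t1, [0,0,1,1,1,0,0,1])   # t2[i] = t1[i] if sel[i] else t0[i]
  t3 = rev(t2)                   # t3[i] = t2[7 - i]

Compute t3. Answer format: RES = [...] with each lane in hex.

RES = [0x85, 0x66, 0xce, 0xce, 0xce, 0xb2, 0x83, 0xc4]

→ t0 |c4|83|2e|b2|4f|ce|66|85|
→ t1 |83|4f|b2|ce|ce|66|85|85|
→ t2 |c4|83|b2|ce|ce|ce|66|85|
→ t3 |85|66|ce|ce|ce|b2|83|c4|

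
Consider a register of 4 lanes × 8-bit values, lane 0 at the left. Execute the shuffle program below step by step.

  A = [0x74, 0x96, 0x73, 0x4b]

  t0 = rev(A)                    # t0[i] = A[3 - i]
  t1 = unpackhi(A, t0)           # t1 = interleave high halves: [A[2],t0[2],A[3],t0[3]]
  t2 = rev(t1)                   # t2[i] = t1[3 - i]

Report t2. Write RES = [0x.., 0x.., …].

  t0: 4b 73 96 74
  t1: 73 96 4b 74
  t2: 74 4b 96 73

RES = [0x74, 0x4b, 0x96, 0x73]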